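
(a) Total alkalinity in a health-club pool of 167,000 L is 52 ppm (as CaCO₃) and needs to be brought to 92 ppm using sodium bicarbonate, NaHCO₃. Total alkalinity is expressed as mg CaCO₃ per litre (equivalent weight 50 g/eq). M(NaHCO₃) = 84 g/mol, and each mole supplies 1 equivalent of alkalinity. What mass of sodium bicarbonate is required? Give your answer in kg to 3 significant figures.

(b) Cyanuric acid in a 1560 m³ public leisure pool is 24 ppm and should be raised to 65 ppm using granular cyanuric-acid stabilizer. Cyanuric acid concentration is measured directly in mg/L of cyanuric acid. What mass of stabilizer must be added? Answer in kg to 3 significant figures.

(a) Alkalinity to add: (92 − 52) = 40 mg/L as CaCO₃ × 167,000 L = 6680 g as CaCO₃.
(a) Equivalents: 6680 g ÷ 50 g/eq = 133.6 eq.
(a) NaHCO₃ supplies 1 eq per mole → 133.6 mol.
(a) Mass: 133.6 mol × 84 g/mol = 11,220 g.

(b) Volume: 1560 m³ = 1,560,000 L.
(b) CYA to add: (65 − 24) = 41 mg/L × 1,560,000 L = 63,960 g cyanuric acid.

(a) 11.2 kg; (b) 64.0 kg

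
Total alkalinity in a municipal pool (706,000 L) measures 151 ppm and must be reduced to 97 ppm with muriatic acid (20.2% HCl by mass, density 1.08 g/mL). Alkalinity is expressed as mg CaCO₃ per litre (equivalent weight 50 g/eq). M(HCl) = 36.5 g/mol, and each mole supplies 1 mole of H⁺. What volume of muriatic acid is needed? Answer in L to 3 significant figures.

128 L

Alkalinity to neutralize: (151 − 97) = 54 mg/L as CaCO₃ × 706,000 L = 38,120 g as CaCO₃.
Equivalents of H⁺ required: 38,120 ÷ 50 g/eq = 762.5 eq = 762.5 mol HCl.
Mass of HCl: 762.5 × 36.5 = 27,830 g.
Mass of 20.2% solution: 27,830 / 0.202 = 137,800 g.
Volume: 137,800 g ÷ 1.08 g/mL = 127,600 mL.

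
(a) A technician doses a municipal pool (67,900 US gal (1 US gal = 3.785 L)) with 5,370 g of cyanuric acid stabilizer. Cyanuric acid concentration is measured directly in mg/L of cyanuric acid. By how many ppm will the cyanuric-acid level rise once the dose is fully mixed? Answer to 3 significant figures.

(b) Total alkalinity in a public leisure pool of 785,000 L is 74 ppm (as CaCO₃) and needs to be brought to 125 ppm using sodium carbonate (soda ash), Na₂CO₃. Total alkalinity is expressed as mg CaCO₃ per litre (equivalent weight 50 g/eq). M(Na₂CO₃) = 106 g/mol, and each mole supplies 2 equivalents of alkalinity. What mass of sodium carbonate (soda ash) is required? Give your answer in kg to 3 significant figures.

(a) Volume: 67,900 US gal × 3.785 L/gal = 257,002 L.
(a) Rise: 5,370 g / 257,002 L × 1000 = 20.89 mg/L.

(b) Alkalinity to add: (125 − 74) = 51 mg/L as CaCO₃ × 785,000 L = 40,040 g as CaCO₃.
(b) Equivalents: 40,040 g ÷ 50 g/eq = 800.7 eq.
(b) Each mole of Na₂CO₃ supplies 2 eq, so 800.7 / 2 = 400.4 mol.
(b) Mass: 400.4 mol × 106 g/mol = 42,440 g.

(a) 20.9 ppm; (b) 42.4 kg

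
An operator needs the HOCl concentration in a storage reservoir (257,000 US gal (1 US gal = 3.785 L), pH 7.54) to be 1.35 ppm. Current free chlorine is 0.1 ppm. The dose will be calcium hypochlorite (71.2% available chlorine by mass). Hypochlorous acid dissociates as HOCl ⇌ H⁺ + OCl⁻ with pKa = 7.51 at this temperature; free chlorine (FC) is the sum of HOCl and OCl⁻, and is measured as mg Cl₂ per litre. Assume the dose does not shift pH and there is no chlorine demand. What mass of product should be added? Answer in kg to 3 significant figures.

Volume: 257,000 US gal × 3.785 L/gal = 972,745 L.
[OCl⁻]/[HOCl] = 10^(pH − pKa) = 10^(7.54 − 7.51) = 1.072; fraction as HOCl = 1/(1 + 1.072) = 0.4827.
Free chlorine required for 1.35 ppm HOCl: 1.35 / 0.4827 = 2.797 ppm.
FC to add: 2.797 − 0.1 = 2.697 mg/L as Cl₂.
Cl₂ equivalent: 2.697 mg/L × 972,745 L = 2623 g.
Product at 71.2% available Cl: 2623 / 0.712 = 3684 g.

3.68 kg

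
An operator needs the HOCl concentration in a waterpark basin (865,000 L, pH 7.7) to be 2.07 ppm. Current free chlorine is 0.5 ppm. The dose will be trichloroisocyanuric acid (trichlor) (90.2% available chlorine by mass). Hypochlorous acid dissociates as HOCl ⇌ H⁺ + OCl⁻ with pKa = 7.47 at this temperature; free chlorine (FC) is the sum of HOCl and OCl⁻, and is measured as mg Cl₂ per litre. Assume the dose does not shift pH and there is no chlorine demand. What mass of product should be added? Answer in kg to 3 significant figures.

4.88 kg

[OCl⁻]/[HOCl] = 10^(pH − pKa) = 10^(7.7 − 7.47) = 1.698; fraction as HOCl = 1/(1 + 1.698) = 0.3706.
Free chlorine required for 2.07 ppm HOCl: 2.07 / 0.3706 = 5.585 ppm.
FC to add: 5.585 − 0.5 = 5.085 mg/L as Cl₂.
Cl₂ equivalent: 5.085 mg/L × 865,000 L = 4399 g.
Product at 90.2% available Cl: 4399 / 0.902 = 4877 g.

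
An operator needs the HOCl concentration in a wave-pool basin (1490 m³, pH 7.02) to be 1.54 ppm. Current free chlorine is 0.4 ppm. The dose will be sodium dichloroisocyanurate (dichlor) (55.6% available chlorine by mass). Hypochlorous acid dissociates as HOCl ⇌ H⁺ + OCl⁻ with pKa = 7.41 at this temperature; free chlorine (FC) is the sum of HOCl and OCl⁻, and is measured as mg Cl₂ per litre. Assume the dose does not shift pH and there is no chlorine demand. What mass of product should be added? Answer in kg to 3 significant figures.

Volume: 1490 m³ = 1,490,000 L.
[OCl⁻]/[HOCl] = 10^(pH − pKa) = 10^(7.02 − 7.41) = 0.4074; fraction as HOCl = 1/(1 + 0.4074) = 0.7105.
Free chlorine required for 1.54 ppm HOCl: 1.54 / 0.7105 = 2.167 ppm.
FC to add: 2.167 − 0.4 = 1.767 mg/L as Cl₂.
Cl₂ equivalent: 1.767 mg/L × 1,490,000 L = 2633 g.
Product at 55.6% available Cl: 2633 / 0.556 = 4736 g.

4.74 kg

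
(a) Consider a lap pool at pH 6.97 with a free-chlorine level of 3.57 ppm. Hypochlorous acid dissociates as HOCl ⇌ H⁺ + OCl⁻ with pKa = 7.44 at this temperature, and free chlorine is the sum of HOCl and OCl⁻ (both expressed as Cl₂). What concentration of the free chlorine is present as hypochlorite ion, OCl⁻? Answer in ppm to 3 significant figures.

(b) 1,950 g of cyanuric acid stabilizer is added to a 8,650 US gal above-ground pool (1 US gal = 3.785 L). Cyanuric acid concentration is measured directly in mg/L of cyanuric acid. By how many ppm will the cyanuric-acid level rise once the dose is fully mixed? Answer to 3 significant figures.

(a) 0.904 ppm; (b) 59.6 ppm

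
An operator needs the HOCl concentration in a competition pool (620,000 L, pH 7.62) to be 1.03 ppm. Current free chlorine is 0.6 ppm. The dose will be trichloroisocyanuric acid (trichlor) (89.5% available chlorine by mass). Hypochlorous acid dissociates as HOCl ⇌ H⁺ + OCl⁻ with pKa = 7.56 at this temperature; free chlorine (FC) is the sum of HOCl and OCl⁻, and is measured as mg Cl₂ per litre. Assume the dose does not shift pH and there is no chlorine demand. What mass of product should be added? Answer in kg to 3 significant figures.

[OCl⁻]/[HOCl] = 10^(pH − pKa) = 10^(7.62 − 7.56) = 1.148; fraction as HOCl = 1/(1 + 1.148) = 0.4655.
Free chlorine required for 1.03 ppm HOCl: 1.03 / 0.4655 = 2.213 ppm.
FC to add: 2.213 − 0.6 = 1.613 mg/L as Cl₂.
Cl₂ equivalent: 1.613 mg/L × 620,000 L = 999.8 g.
Product at 89.5% available Cl: 999.8 / 0.895 = 1117 g.

1.12 kg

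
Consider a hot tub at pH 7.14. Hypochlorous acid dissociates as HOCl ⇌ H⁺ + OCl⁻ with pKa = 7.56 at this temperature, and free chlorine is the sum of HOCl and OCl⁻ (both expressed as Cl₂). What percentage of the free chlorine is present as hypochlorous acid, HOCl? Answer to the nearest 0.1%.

72.5%

[OCl⁻]/[HOCl] = 10^(pH − pKa) = 10^(7.14 − 7.56) = 10^-0.42 = 0.3802.
Fraction as HOCl = 1 / (1 + 0.3802) = 0.7245.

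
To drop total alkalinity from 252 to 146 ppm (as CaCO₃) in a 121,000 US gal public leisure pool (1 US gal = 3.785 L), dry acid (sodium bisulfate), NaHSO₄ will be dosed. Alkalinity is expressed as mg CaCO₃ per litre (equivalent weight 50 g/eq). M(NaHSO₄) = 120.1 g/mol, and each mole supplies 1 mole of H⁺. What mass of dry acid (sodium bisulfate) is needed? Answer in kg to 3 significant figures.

117 kg

Volume: 121,000 US gal × 3.785 L/gal = 457,985 L.
Alkalinity to neutralize: (252 − 146) = 106 mg/L as CaCO₃ × 457,985 L = 48,550 g as CaCO₃.
Equivalents of H⁺ required: 48,550 ÷ 50 g/eq = 970.9 eq = 970.9 mol NaHSO₄.
Mass of NaHSO₄: 970.9 × 120.1 = 116,600 g.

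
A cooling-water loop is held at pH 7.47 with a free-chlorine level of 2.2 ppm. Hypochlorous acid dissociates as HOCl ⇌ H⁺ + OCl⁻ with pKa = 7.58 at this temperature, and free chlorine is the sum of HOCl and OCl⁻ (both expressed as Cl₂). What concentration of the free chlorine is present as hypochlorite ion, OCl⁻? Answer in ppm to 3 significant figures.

0.961 ppm

[OCl⁻]/[HOCl] = 10^(pH − pKa) = 10^(7.47 − 7.58) = 10^-0.11 = 0.7762.
Fraction as HOCl = 1 / (1 + 0.7762) = 0.563.
OCl⁻ = (1 − 0.563) × 2.2 ppm = 0.9614 ppm.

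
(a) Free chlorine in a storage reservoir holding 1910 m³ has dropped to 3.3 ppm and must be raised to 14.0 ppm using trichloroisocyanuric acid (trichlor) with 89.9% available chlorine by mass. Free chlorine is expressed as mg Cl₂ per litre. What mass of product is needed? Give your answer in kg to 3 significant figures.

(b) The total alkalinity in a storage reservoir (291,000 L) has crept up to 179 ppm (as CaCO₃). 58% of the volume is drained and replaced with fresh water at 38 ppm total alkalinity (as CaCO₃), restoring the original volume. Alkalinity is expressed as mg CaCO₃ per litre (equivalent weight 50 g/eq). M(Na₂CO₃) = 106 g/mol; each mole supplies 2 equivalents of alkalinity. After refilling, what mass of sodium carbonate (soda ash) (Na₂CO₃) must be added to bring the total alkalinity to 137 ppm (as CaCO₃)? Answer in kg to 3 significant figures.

(a) 22.7 kg; (b) 12.3 kg

(a) Volume: 1910 m³ = 1,910,000 L.
(a) Chlorine deficit: 14.0 − 3.3 = 10.7 ppm = 10.7 mg/L as Cl₂.
(a) Cl₂ equivalent needed: 10.7 mg/L × 1,910,000 L = 20,440,000 mg = 20,440 g.
(a) Product at 89.9% available chlorine: 20,440 / 0.899 = 22,730 g.

(b) After draining 58% and refilling: 179 × 0.42 + 38 × 0.58 = 97.22 ppm.
(b) Deficit to target: 137 − 97.22 = 39.78 mg/L.
(b) As CaCO₃: 39.78 mg/L × 291,000 L = 11,580 g; ÷ 50 g/eq ÷ 2 = 115.8 mol Na₂CO₃.
(b) Mass: 115.8 × 106 = 12,270 g.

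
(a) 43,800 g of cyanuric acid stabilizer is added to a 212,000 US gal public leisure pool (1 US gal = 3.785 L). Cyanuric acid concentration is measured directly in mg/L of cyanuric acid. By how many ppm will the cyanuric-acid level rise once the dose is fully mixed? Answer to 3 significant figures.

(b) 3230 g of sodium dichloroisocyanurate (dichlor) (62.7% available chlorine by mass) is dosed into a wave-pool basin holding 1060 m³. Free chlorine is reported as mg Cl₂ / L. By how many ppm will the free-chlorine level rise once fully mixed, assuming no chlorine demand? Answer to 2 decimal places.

(a) 54.6 ppm; (b) 1.91 ppm

(a) Volume: 212,000 US gal × 3.785 L/gal = 802,420 L.
(a) Rise: 43,800 g / 802,420 L × 1000 = 54.58 mg/L.

(b) Volume: 1060 m³ = 1,060,000 L.
(b) Available chlorine delivered: 3230 g × 0.627 = 2025 g as Cl₂.
(b) Concentration rise: 2025 g / 1,060,000 L = 1.911 mg/L = 1.91 ppm.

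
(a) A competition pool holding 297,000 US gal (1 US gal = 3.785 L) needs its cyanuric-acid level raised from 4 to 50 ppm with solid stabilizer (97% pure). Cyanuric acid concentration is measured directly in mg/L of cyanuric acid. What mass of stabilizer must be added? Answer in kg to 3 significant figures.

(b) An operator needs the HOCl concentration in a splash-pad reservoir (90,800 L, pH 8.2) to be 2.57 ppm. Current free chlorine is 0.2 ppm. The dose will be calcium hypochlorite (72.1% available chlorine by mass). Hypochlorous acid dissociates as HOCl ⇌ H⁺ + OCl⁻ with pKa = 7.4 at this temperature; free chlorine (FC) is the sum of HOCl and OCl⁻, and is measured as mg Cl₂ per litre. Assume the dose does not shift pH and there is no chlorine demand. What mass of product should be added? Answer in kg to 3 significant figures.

(a) 53.3 kg; (b) 2.34 kg

(a) Volume: 297,000 US gal × 3.785 L/gal = 1,124,145 L.
(a) CYA to add: (50 − 4) = 46 mg/L × 1,124,145 L = 51,710 g cyanuric acid.
(a) At 97% purity: 51,710 / 0.97 = 53,310 g product.

(b) [OCl⁻]/[HOCl] = 10^(pH − pKa) = 10^(8.2 − 7.4) = 6.31; fraction as HOCl = 1/(1 + 6.31) = 0.1368.
(b) Free chlorine required for 2.57 ppm HOCl: 2.57 / 0.1368 = 18.79 ppm.
(b) FC to add: 18.79 − 0.2 = 18.59 mg/L as Cl₂.
(b) Cl₂ equivalent: 18.59 mg/L × 90,800 L = 1688 g.
(b) Product at 72.1% available Cl: 1688 / 0.721 = 2341 g.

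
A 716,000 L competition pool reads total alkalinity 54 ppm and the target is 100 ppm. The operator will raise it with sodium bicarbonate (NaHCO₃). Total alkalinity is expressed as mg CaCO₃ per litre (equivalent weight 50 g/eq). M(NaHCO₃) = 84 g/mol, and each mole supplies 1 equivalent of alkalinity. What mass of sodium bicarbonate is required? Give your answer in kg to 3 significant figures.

Alkalinity to add: (100 − 54) = 46 mg/L as CaCO₃ × 716,000 L = 32,940 g as CaCO₃.
Equivalents: 32,940 g ÷ 50 g/eq = 658.7 eq.
NaHCO₃ supplies 1 eq per mole → 658.7 mol.
Mass: 658.7 mol × 84 g/mol = 55,330 g.

55.3 kg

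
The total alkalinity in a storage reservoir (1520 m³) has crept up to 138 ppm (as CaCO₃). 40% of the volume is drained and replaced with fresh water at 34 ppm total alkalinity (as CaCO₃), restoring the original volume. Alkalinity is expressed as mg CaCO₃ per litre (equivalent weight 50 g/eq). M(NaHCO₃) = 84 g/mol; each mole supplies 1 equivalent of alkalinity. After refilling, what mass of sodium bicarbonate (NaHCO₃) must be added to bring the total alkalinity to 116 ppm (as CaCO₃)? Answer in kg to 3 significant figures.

Volume: 1520 m³ = 1,520,000 L.
After draining 40% and refilling: 138 × 0.60 + 34 × 0.40 = 96.4 ppm.
Deficit to target: 116 − 96.4 = 19.6 mg/L.
As CaCO₃: 19.6 mg/L × 1,520,000 L = 29,790 g; ÷ 50 g/eq ÷ 1 = 595.8 mol NaHCO₃.
Mass: 595.8 × 84 = 50,050 g.

50.1 kg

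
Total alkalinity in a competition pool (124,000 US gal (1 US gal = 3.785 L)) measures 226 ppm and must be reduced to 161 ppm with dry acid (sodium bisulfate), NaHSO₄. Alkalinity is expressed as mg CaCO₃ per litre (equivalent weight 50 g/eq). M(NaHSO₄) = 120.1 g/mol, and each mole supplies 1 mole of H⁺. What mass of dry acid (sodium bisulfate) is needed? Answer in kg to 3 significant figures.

Volume: 124,000 US gal × 3.785 L/gal = 469,340 L.
Alkalinity to neutralize: (226 − 161) = 65 mg/L as CaCO₃ × 469,340 L = 30,510 g as CaCO₃.
Equivalents of H⁺ required: 30,510 ÷ 50 g/eq = 610.1 eq = 610.1 mol NaHSO₄.
Mass of NaHSO₄: 610.1 × 120.1 = 73,280 g.

73.3 kg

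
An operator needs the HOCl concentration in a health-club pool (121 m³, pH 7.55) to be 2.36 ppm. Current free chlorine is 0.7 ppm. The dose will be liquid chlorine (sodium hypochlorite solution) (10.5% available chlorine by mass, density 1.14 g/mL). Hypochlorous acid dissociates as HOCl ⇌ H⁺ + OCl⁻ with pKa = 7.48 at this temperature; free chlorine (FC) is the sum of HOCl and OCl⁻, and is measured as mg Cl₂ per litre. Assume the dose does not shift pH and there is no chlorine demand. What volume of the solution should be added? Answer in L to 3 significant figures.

4.48 L

Volume: 121 m³ = 121,000 L.
[OCl⁻]/[HOCl] = 10^(pH − pKa) = 10^(7.55 − 7.48) = 1.175; fraction as HOCl = 1/(1 + 1.175) = 0.4598.
Free chlorine required for 2.36 ppm HOCl: 2.36 / 0.4598 = 5.133 ppm.
FC to add: 5.133 − 0.7 = 4.433 mg/L as Cl₂.
Cl₂ equivalent: 4.433 mg/L × 121,000 L = 536.4 g.
Product at 10.5% available Cl: 536.4 / 0.105 = 5108 g.
Volume: 5108 g ÷ 1.14 g/mL = 4481 mL.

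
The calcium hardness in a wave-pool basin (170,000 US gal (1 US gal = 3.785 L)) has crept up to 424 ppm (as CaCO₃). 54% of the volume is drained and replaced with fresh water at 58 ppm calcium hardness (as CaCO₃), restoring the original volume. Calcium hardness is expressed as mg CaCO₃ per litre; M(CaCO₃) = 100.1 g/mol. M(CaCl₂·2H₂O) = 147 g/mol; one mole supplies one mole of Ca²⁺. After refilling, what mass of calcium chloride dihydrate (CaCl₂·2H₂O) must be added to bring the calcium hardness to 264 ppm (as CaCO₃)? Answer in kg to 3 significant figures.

Volume: 170,000 US gal × 3.785 L/gal = 643,450 L.
After draining 54% and refilling: 424 × 0.46 + 58 × 0.54 = 226.36 ppm.
Deficit to target: 264 − 226.36 = 37.64 mg/L.
As CaCO₃: 37.64 mg/L × 643,450 L = 24,220 g; ÷ 100.1 = 242 mol Ca²⁺.
Mass: 242 × 147 = 35,570 g.

35.6 kg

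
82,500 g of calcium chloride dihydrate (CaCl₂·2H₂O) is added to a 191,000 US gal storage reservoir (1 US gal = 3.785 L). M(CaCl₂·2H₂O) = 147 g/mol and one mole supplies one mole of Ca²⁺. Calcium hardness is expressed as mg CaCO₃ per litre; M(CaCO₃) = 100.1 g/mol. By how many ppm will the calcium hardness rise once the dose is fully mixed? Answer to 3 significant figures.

Volume: 191,000 US gal × 3.785 L/gal = 722,935 L.
Moles of Ca²⁺: 82,500 g ÷ 147 g/mol = 561.2 mol.
As CaCO₃: 561.2 mol × 100.1 g/mol = 56,180 g.
Rise: 56,180 g / 722,935 L × 1000 = 77.71 mg/L.

77.7 ppm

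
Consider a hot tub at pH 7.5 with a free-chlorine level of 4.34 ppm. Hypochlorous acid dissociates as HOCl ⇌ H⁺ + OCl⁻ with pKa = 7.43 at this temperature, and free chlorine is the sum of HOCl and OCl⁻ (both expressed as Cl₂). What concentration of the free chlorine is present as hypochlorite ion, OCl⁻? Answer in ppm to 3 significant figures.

[OCl⁻]/[HOCl] = 10^(pH − pKa) = 10^(7.5 − 7.43) = 10^0.07 = 1.175.
Fraction as HOCl = 1 / (1 + 1.175) = 0.4598.
OCl⁻ = (1 − 0.4598) × 4.34 ppm = 2.345 ppm.

2.34 ppm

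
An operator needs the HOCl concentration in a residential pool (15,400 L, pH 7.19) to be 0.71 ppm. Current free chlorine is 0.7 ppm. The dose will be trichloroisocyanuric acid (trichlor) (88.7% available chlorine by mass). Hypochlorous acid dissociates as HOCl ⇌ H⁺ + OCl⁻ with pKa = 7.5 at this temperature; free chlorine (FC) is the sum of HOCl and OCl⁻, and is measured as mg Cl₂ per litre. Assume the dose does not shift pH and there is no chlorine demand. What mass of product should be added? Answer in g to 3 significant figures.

6.21 g

[OCl⁻]/[HOCl] = 10^(pH − pKa) = 10^(7.19 − 7.5) = 0.4898; fraction as HOCl = 1/(1 + 0.4898) = 0.6712.
Free chlorine required for 0.71 ppm HOCl: 0.71 / 0.6712 = 1.058 ppm.
FC to add: 1.058 − 0.7 = 0.3577 mg/L as Cl₂.
Cl₂ equivalent: 0.3577 mg/L × 15,400 L = 5.509 g.
Product at 88.7% available Cl: 5.509 / 0.887 = 6.211 g.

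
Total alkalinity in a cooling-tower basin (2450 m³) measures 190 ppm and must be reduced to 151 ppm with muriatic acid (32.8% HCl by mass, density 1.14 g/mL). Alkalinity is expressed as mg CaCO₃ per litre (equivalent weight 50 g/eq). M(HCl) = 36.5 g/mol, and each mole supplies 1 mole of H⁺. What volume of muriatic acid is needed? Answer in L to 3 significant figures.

187 L

Volume: 2450 m³ = 2,450,000 L.
Alkalinity to neutralize: (190 − 151) = 39 mg/L as CaCO₃ × 2,450,000 L = 95,550 g as CaCO₃.
Equivalents of H⁺ required: 95,550 ÷ 50 g/eq = 1911 eq = 1911 mol HCl.
Mass of HCl: 1911 × 36.5 = 69,750 g.
Mass of 32.8% solution: 69,750 / 0.328 = 212,700 g.
Volume: 212,700 g ÷ 1.14 g/mL = 186,500 mL.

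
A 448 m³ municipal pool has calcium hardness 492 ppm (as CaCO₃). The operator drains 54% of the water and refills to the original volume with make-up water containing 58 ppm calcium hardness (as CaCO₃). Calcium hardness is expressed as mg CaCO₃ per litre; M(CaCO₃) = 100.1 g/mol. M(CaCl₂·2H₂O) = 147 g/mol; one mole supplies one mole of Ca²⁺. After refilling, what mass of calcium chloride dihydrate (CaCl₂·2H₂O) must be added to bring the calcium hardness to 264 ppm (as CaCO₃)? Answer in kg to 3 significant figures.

4.18 kg

Volume: 448 m³ = 448,000 L.
After draining 54% and refilling: 492 × 0.46 + 58 × 0.54 = 257.64 ppm.
Deficit to target: 264 − 257.64 = 6.36 mg/L.
As CaCO₃: 6.36 mg/L × 448,000 L = 2849 g; ÷ 100.1 = 28.46 mol Ca²⁺.
Mass: 28.46 × 147 = 4184 g.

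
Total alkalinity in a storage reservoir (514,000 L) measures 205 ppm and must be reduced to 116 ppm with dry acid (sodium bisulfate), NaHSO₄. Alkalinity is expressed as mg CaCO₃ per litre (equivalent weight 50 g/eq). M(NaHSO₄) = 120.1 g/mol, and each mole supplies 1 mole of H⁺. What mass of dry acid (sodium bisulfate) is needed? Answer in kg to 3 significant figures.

Alkalinity to neutralize: (205 − 116) = 89 mg/L as CaCO₃ × 514,000 L = 45,750 g as CaCO₃.
Equivalents of H⁺ required: 45,750 ÷ 50 g/eq = 914.9 eq = 914.9 mol NaHSO₄.
Mass of NaHSO₄: 914.9 × 120.1 = 109,900 g.

110 kg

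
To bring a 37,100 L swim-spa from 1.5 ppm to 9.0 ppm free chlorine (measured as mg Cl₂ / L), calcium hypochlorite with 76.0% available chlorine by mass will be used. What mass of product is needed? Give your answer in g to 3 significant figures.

Chlorine deficit: 9.0 − 1.5 = 7.5 ppm = 7.5 mg/L as Cl₂.
Cl₂ equivalent needed: 7.5 mg/L × 37,100 L = 278,200 mg = 278.2 g.
Product at 76.0% available chlorine: 278.2 / 0.76 = 366.1 g.

366 g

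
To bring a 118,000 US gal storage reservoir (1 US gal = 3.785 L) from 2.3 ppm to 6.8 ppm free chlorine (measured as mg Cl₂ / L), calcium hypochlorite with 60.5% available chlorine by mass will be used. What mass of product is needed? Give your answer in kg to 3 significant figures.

Volume: 118,000 US gal × 3.785 L/gal = 446,630 L.
Chlorine deficit: 6.8 − 2.3 = 4.5 ppm = 4.5 mg/L as Cl₂.
Cl₂ equivalent needed: 4.5 mg/L × 446,630 L = 2,010,000 mg = 2010 g.
Product at 60.5% available chlorine: 2010 / 0.605 = 3322 g.

3.32 kg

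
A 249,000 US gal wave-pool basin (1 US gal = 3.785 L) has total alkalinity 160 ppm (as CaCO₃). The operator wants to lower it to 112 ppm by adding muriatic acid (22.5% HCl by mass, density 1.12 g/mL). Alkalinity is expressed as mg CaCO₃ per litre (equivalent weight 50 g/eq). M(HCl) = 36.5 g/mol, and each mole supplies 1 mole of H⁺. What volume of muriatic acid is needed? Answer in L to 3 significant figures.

131 L

Volume: 249,000 US gal × 3.785 L/gal = 942,465 L.
Alkalinity to neutralize: (160 − 112) = 48 mg/L as CaCO₃ × 942,465 L = 45,240 g as CaCO₃.
Equivalents of H⁺ required: 45,240 ÷ 50 g/eq = 904.8 eq = 904.8 mol HCl.
Mass of HCl: 904.8 × 36.5 = 33,020 g.
Mass of 22.5% solution: 33,020 / 0.225 = 146,800 g.
Volume: 146,800 g ÷ 1.12 g/mL = 131,000 mL.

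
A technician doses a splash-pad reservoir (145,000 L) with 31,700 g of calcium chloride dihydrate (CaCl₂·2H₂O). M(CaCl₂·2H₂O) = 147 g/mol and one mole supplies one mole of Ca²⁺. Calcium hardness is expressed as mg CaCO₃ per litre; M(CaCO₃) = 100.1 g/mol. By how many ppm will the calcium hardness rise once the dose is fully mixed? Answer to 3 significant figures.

149 ppm

Moles of Ca²⁺: 31,700 g ÷ 147 g/mol = 215.6 mol.
As CaCO₃: 215.6 mol × 100.1 g/mol = 21,590 g.
Rise: 21,590 g / 145,000 L × 1000 = 148.9 mg/L.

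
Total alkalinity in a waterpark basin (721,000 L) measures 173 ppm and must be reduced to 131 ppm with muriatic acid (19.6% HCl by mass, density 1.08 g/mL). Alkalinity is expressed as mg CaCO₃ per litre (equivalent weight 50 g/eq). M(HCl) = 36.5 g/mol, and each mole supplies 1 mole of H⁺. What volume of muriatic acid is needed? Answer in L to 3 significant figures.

Alkalinity to neutralize: (173 − 131) = 42 mg/L as CaCO₃ × 721,000 L = 30,280 g as CaCO₃.
Equivalents of H⁺ required: 30,280 ÷ 50 g/eq = 605.6 eq = 605.6 mol HCl.
Mass of HCl: 605.6 × 36.5 = 22,110 g.
Mass of 19.6% solution: 22,110 / 0.196 = 112,800 g.
Volume: 112,800 g ÷ 1.08 g/mL = 104,400 mL.

104 L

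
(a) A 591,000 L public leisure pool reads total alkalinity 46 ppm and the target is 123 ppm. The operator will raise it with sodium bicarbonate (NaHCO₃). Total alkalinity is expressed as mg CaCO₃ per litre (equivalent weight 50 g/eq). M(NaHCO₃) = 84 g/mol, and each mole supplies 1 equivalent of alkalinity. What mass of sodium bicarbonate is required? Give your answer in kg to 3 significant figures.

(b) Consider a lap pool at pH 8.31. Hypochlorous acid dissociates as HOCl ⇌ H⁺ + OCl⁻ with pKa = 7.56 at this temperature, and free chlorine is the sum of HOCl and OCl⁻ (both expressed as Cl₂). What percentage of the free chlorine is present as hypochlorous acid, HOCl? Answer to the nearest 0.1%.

(a) 76.5 kg; (b) 15.1%

(a) Alkalinity to add: (123 − 46) = 77 mg/L as CaCO₃ × 591,000 L = 45,510 g as CaCO₃.
(a) Equivalents: 45,510 g ÷ 50 g/eq = 910.1 eq.
(a) NaHCO₃ supplies 1 eq per mole → 910.1 mol.
(a) Mass: 910.1 mol × 84 g/mol = 76,450 g.

(b) [OCl⁻]/[HOCl] = 10^(pH − pKa) = 10^(8.31 − 7.56) = 10^0.75 = 5.623.
(b) Fraction as HOCl = 1 / (1 + 5.623) = 0.151.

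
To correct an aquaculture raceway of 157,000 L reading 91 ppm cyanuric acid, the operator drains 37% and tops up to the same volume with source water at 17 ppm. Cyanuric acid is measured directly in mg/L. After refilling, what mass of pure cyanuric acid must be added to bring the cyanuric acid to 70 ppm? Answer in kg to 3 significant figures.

After draining 37% and refilling: 91 × 0.63 + 17 × 0.37 = 63.62 ppm.
Deficit to target: 70 − 63.62 = 6.38 mg/L.
Mass: 6.38 mg/L × 157,000 L = 1002 g cyanuric acid.

1.00 kg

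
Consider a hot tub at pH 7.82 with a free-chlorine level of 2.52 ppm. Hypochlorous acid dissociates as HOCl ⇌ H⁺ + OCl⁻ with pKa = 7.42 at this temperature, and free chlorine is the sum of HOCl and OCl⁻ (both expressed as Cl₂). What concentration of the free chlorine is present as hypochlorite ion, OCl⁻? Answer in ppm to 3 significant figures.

1.80 ppm

[OCl⁻]/[HOCl] = 10^(pH − pKa) = 10^(7.82 − 7.42) = 10^0.40 = 2.512.
Fraction as HOCl = 1 / (1 + 2.512) = 0.2847.
OCl⁻ = (1 − 0.2847) × 2.52 ppm = 1.802 ppm.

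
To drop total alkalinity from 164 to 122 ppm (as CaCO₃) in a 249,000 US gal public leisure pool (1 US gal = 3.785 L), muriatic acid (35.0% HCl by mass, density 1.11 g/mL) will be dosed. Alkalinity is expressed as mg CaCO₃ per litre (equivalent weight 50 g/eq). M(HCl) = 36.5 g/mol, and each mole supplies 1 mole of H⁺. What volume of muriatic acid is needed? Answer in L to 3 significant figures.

Volume: 249,000 US gal × 3.785 L/gal = 942,465 L.
Alkalinity to neutralize: (164 − 122) = 42 mg/L as CaCO₃ × 942,465 L = 39,580 g as CaCO₃.
Equivalents of H⁺ required: 39,580 ÷ 50 g/eq = 791.7 eq = 791.7 mol HCl.
Mass of HCl: 791.7 × 36.5 = 28,900 g.
Mass of 35.0% solution: 28,900 / 0.35 = 82,560 g.
Volume: 82,560 g ÷ 1.11 g/mL = 74,380 mL.

74.4 L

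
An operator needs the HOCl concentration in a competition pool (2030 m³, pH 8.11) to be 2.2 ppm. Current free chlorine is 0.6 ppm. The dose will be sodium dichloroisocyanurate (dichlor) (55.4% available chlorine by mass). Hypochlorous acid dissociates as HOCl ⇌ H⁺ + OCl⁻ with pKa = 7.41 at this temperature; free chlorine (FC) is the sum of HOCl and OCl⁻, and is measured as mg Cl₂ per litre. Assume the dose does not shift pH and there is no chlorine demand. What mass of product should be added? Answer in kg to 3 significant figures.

46.3 kg

Volume: 2030 m³ = 2,030,000 L.
[OCl⁻]/[HOCl] = 10^(pH − pKa) = 10^(8.11 − 7.41) = 5.012; fraction as HOCl = 1/(1 + 5.012) = 0.1663.
Free chlorine required for 2.2 ppm HOCl: 2.2 / 0.1663 = 13.23 ppm.
FC to add: 13.23 − 0.6 = 12.63 mg/L as Cl₂.
Cl₂ equivalent: 12.63 mg/L × 2,030,000 L = 25,630 g.
Product at 55.4% available Cl: 25,630 / 0.554 = 46,270 g.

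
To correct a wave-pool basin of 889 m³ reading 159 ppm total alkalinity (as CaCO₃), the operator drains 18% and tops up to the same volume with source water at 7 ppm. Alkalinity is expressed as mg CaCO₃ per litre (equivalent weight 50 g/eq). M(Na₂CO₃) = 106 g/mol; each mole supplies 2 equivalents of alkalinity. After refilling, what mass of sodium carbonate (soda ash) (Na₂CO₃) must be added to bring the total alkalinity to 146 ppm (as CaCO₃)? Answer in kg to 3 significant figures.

13.5 kg

Volume: 889 m³ = 889,000 L.
After draining 18% and refilling: 159 × 0.82 + 7 × 0.18 = 131.64 ppm.
Deficit to target: 146 − 131.64 = 14.36 mg/L.
As CaCO₃: 14.36 mg/L × 889,000 L = 12,770 g; ÷ 50 g/eq ÷ 2 = 127.7 mol Na₂CO₃.
Mass: 127.7 × 106 = 13,530 g.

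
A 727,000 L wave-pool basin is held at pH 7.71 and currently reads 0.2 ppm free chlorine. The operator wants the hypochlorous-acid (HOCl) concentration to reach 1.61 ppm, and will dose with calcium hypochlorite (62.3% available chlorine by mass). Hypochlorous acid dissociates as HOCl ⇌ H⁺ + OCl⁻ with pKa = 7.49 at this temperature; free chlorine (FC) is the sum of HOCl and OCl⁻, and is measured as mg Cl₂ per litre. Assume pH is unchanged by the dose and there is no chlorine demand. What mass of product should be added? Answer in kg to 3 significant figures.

[OCl⁻]/[HOCl] = 10^(pH − pKa) = 10^(7.71 − 7.49) = 1.66; fraction as HOCl = 1/(1 + 1.66) = 0.376.
Free chlorine required for 1.61 ppm HOCl: 1.61 / 0.376 = 4.282 ppm.
FC to add: 4.282 − 0.2 = 4.082 mg/L as Cl₂.
Cl₂ equivalent: 4.082 mg/L × 727,000 L = 2968 g.
Product at 62.3% available Cl: 2968 / 0.623 = 4763 g.

4.76 kg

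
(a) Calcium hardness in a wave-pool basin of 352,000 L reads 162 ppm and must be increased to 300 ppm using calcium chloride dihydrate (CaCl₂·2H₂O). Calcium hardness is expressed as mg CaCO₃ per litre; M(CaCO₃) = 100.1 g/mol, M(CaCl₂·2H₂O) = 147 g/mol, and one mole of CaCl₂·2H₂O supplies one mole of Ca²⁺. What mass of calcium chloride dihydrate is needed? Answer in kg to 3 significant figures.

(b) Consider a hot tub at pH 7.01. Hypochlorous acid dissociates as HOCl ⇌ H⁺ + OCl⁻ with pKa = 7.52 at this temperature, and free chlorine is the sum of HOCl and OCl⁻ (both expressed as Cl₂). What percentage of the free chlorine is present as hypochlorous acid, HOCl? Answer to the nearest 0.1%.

(a) 71.3 kg; (b) 76.4%

(a) Hardness to add: (300 − 162) = 138 mg/L as CaCO₃ × 352,000 L = 48,580 g as CaCO₃.
(a) Moles of Ca²⁺ (1 mol Ca²⁺ ≡ 1 mol CaCO₃): 48,580 / 100.1 g/mol = 485.3 mol.
(a) Mass of CaCl₂·2H₂O: 485.3 × 147 = 71,340 g.

(b) [OCl⁻]/[HOCl] = 10^(pH − pKa) = 10^(7.01 − 7.52) = 10^-0.51 = 0.309.
(b) Fraction as HOCl = 1 / (1 + 0.309) = 0.7639.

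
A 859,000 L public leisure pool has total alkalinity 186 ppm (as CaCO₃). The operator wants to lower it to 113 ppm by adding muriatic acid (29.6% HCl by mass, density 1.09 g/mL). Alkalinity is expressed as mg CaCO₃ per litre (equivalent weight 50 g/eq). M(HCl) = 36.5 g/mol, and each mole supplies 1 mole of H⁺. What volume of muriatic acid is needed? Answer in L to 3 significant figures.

142 L

Alkalinity to neutralize: (186 − 113) = 73 mg/L as CaCO₃ × 859,000 L = 62,710 g as CaCO₃.
Equivalents of H⁺ required: 62,710 ÷ 50 g/eq = 1254 eq = 1254 mol HCl.
Mass of HCl: 1254 × 36.5 = 45,780 g.
Mass of 29.6% solution: 45,780 / 0.296 = 154,600 g.
Volume: 154,600 g ÷ 1.09 g/mL = 141,900 mL.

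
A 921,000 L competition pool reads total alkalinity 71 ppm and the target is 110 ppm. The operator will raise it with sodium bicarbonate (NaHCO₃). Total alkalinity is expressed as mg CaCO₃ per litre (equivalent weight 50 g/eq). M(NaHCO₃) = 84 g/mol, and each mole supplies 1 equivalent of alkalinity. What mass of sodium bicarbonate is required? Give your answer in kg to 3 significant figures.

Alkalinity to add: (110 − 71) = 39 mg/L as CaCO₃ × 921,000 L = 35,920 g as CaCO₃.
Equivalents: 35,920 g ÷ 50 g/eq = 718.4 eq.
NaHCO₃ supplies 1 eq per mole → 718.4 mol.
Mass: 718.4 mol × 84 g/mol = 60,340 g.

60.3 kg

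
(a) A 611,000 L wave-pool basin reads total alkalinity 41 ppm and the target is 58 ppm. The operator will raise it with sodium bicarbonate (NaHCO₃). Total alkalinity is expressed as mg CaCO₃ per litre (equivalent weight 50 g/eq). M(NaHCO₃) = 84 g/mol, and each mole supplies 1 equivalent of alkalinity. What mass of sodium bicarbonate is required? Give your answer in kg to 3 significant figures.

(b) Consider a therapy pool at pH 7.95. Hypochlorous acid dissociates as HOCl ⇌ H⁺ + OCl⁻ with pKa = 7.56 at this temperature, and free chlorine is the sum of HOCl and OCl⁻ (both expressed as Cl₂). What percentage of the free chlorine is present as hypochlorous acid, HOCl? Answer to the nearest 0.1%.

(a) 17.5 kg; (b) 28.9%

(a) Alkalinity to add: (58 − 41) = 17 mg/L as CaCO₃ × 611,000 L = 10,390 g as CaCO₃.
(a) Equivalents: 10,390 g ÷ 50 g/eq = 207.7 eq.
(a) NaHCO₃ supplies 1 eq per mole → 207.7 mol.
(a) Mass: 207.7 mol × 84 g/mol = 17,450 g.

(b) [OCl⁻]/[HOCl] = 10^(pH − pKa) = 10^(7.95 − 7.56) = 10^0.39 = 2.455.
(b) Fraction as HOCl = 1 / (1 + 2.455) = 0.2895.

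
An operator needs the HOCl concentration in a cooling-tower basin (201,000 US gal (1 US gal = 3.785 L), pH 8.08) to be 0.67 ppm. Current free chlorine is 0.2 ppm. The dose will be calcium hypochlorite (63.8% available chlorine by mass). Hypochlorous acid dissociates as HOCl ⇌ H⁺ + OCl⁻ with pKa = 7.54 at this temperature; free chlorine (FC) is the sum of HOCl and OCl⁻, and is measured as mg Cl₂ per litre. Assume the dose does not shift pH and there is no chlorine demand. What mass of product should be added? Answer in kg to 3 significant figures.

Volume: 201,000 US gal × 3.785 L/gal = 760,785 L.
[OCl⁻]/[HOCl] = 10^(pH − pKa) = 10^(8.08 − 7.54) = 3.467; fraction as HOCl = 1/(1 + 3.467) = 0.2238.
Free chlorine required for 0.67 ppm HOCl: 0.67 / 0.2238 = 2.993 ppm.
FC to add: 2.993 − 0.2 = 2.793 mg/L as Cl₂.
Cl₂ equivalent: 2.793 mg/L × 760,785 L = 2125 g.
Product at 63.8% available Cl: 2125 / 0.638 = 3331 g.

3.33 kg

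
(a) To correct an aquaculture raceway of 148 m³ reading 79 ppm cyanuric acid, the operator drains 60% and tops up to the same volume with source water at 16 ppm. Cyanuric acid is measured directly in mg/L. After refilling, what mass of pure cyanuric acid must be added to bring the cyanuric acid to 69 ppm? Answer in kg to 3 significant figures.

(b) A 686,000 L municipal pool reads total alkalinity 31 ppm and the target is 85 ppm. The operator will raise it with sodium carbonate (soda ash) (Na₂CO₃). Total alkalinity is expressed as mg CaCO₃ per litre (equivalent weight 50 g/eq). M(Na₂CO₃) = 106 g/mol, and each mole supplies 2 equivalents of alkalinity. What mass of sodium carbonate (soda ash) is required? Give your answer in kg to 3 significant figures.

(a) 4.11 kg; (b) 39.3 kg

(a) Volume: 148 m³ = 148,000 L.
(a) After draining 60% and refilling: 79 × 0.40 + 16 × 0.60 = 41.2 ppm.
(a) Deficit to target: 69 − 41.2 = 27.8 mg/L.
(a) Mass: 27.8 mg/L × 148,000 L = 4114 g cyanuric acid.

(b) Alkalinity to add: (85 − 31) = 54 mg/L as CaCO₃ × 686,000 L = 37,040 g as CaCO₃.
(b) Equivalents: 37,040 g ÷ 50 g/eq = 740.9 eq.
(b) Each mole of Na₂CO₃ supplies 2 eq, so 740.9 / 2 = 370.4 mol.
(b) Mass: 370.4 mol × 106 g/mol = 39,270 g.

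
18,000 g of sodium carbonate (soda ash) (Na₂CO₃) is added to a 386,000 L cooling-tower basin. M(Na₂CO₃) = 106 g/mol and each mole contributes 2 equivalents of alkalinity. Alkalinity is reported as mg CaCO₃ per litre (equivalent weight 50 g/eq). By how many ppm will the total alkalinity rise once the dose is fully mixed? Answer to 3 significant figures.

44.0 ppm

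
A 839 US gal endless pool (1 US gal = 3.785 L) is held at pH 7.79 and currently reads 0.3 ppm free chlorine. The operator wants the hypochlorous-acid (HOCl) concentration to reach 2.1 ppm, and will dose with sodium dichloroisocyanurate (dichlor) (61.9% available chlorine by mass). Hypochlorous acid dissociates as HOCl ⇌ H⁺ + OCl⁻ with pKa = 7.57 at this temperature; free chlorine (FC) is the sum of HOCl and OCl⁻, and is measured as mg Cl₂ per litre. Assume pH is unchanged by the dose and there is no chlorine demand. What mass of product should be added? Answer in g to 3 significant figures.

27.1 g

Volume: 839 US gal × 3.785 L/gal = 3,176 L.
[OCl⁻]/[HOCl] = 10^(pH − pKa) = 10^(7.79 − 7.57) = 1.66; fraction as HOCl = 1/(1 + 1.66) = 0.376.
Free chlorine required for 2.1 ppm HOCl: 2.1 / 0.376 = 5.585 ppm.
FC to add: 5.585 − 0.3 = 5.285 mg/L as Cl₂.
Cl₂ equivalent: 5.285 mg/L × 3,176 L = 16.78 g.
Product at 61.9% available Cl: 16.78 / 0.619 = 27.11 g.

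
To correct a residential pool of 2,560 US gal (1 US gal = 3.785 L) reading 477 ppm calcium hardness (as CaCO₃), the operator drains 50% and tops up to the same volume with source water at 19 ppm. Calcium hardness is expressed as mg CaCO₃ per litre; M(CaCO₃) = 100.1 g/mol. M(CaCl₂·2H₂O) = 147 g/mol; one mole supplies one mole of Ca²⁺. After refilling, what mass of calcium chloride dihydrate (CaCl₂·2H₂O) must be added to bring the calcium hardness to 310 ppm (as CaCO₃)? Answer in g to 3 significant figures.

882 g

Volume: 2,560 US gal × 3.785 L/gal = 9,690 L.
After draining 50% and refilling: 477 × 0.50 + 19 × 0.50 = 248 ppm.
Deficit to target: 310 − 248 = 62 mg/L.
As CaCO₃: 62 mg/L × 9,690 L = 600.8 g; ÷ 100.1 = 6.002 mol Ca²⁺.
Mass: 6.002 × 147 = 882.2 g.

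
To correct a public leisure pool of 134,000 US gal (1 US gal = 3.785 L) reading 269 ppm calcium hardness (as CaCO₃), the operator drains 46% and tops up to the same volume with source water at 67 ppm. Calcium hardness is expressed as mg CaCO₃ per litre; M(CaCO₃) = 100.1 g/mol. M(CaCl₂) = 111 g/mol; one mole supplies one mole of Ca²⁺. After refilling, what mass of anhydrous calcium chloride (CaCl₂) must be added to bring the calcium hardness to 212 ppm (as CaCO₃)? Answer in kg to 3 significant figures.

Volume: 134,000 US gal × 3.785 L/gal = 507,190 L.
After draining 46% and refilling: 269 × 0.54 + 67 × 0.46 = 176.08 ppm.
Deficit to target: 212 − 176.08 = 35.92 mg/L.
As CaCO₃: 35.92 mg/L × 507,190 L = 18,220 g; ÷ 100.1 = 182 mol Ca²⁺.
Mass: 182 × 111 = 20,200 g.

20.2 kg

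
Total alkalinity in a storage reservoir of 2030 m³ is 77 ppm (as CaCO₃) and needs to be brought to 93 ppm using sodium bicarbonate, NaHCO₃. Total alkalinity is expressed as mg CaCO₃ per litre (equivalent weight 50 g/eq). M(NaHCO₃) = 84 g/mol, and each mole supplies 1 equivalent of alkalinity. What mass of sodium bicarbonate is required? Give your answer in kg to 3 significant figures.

Volume: 2030 m³ = 2,030,000 L.
Alkalinity to add: (93 − 77) = 16 mg/L as CaCO₃ × 2,030,000 L = 32,480 g as CaCO₃.
Equivalents: 32,480 g ÷ 50 g/eq = 649.6 eq.
NaHCO₃ supplies 1 eq per mole → 649.6 mol.
Mass: 649.6 mol × 84 g/mol = 54,570 g.

54.6 kg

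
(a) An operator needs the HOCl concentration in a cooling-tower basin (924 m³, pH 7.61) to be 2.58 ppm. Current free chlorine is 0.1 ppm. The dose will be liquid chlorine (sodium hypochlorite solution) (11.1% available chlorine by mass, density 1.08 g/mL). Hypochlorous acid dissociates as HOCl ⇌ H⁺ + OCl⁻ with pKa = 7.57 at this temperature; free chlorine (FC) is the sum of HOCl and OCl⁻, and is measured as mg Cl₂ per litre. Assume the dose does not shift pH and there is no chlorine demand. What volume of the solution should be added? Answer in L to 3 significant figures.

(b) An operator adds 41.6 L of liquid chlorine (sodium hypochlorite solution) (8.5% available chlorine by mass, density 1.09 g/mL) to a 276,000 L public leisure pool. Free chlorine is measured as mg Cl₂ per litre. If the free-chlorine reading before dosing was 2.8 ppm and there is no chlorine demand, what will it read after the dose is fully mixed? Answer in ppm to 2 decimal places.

(a) 40.9 L; (b) 16.76 ppm

(a) Volume: 924 m³ = 924,000 L.
(a) [OCl⁻]/[HOCl] = 10^(pH − pKa) = 10^(7.61 − 7.57) = 1.096; fraction as HOCl = 1/(1 + 1.096) = 0.477.
(a) Free chlorine required for 2.58 ppm HOCl: 2.58 / 0.477 = 5.409 ppm.
(a) FC to add: 5.409 − 0.1 = 5.309 mg/L as Cl₂.
(a) Cl₂ equivalent: 5.309 mg/L × 924,000 L = 4905 g.
(a) Product at 11.1% available Cl: 4905 / 0.111 = 44,190 g.
(a) Volume: 44,190 g ÷ 1.08 g/mL = 40,920 mL.

(b) Mass of solution: 41.6 L × 1000 mL/L × 1.09 g/mL = 45,340 g.
(b) Available chlorine delivered: 45,340 g × 0.085 = 3854 g as Cl₂.
(b) Concentration rise: 3854 g / 276,000 L = 13.96 mg/L = 13.96 ppm.
(b) Final FC: 2.8 + 13.96 = 16.76 ppm.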